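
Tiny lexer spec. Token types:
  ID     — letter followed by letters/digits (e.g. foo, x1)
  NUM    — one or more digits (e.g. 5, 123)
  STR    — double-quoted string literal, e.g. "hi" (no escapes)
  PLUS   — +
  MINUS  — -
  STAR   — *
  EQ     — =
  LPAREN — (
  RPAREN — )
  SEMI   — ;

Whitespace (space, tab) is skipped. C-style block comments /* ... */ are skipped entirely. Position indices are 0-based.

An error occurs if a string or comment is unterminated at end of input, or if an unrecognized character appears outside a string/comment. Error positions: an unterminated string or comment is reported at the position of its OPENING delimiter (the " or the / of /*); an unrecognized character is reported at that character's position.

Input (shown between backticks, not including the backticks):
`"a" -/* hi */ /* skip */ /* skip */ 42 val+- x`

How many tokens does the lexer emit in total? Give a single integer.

Answer: 7

Derivation:
pos=0: enter STRING mode
pos=0: emit STR "a" (now at pos=3)
pos=4: emit MINUS '-'
pos=5: enter COMMENT mode (saw '/*')
exit COMMENT mode (now at pos=13)
pos=14: enter COMMENT mode (saw '/*')
exit COMMENT mode (now at pos=24)
pos=25: enter COMMENT mode (saw '/*')
exit COMMENT mode (now at pos=35)
pos=36: emit NUM '42' (now at pos=38)
pos=39: emit ID 'val' (now at pos=42)
pos=42: emit PLUS '+'
pos=43: emit MINUS '-'
pos=45: emit ID 'x' (now at pos=46)
DONE. 7 tokens: [STR, MINUS, NUM, ID, PLUS, MINUS, ID]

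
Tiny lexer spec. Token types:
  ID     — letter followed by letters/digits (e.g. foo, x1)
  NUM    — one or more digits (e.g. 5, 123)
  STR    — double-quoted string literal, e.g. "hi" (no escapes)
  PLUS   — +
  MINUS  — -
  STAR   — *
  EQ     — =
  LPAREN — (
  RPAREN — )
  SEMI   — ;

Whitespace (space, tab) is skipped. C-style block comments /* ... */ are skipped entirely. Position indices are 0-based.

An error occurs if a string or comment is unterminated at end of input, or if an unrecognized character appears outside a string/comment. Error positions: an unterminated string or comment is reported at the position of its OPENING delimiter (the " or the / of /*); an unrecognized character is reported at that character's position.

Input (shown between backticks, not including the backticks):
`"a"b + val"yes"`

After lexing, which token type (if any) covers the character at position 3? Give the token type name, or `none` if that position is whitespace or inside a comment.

Answer: ID

Derivation:
pos=0: enter STRING mode
pos=0: emit STR "a" (now at pos=3)
pos=3: emit ID 'b' (now at pos=4)
pos=5: emit PLUS '+'
pos=7: emit ID 'val' (now at pos=10)
pos=10: enter STRING mode
pos=10: emit STR "yes" (now at pos=15)
DONE. 5 tokens: [STR, ID, PLUS, ID, STR]
Position 3: char is 'b' -> ID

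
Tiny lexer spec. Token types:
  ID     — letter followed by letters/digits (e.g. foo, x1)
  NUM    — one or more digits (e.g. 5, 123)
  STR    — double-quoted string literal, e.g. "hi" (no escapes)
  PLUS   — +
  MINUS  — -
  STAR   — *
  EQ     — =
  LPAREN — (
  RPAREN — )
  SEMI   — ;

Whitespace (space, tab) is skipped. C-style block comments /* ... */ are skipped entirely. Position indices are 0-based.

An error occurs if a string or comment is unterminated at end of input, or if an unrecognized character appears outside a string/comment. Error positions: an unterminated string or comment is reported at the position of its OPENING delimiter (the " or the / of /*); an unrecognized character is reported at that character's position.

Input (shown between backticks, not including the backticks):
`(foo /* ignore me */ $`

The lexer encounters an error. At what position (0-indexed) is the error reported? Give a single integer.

pos=0: emit LPAREN '('
pos=1: emit ID 'foo' (now at pos=4)
pos=5: enter COMMENT mode (saw '/*')
exit COMMENT mode (now at pos=20)
pos=21: ERROR — unrecognized char '$'

Answer: 21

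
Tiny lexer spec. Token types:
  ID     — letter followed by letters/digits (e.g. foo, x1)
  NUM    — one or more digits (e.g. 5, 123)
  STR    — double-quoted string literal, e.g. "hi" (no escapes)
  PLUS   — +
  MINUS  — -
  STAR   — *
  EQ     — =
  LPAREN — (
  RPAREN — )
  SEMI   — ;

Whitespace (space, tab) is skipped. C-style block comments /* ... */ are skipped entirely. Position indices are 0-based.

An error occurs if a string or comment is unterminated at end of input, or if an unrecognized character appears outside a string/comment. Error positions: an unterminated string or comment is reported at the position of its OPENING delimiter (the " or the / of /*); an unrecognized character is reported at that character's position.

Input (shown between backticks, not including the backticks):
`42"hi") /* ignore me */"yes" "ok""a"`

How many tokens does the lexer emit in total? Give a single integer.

pos=0: emit NUM '42' (now at pos=2)
pos=2: enter STRING mode
pos=2: emit STR "hi" (now at pos=6)
pos=6: emit RPAREN ')'
pos=8: enter COMMENT mode (saw '/*')
exit COMMENT mode (now at pos=23)
pos=23: enter STRING mode
pos=23: emit STR "yes" (now at pos=28)
pos=29: enter STRING mode
pos=29: emit STR "ok" (now at pos=33)
pos=33: enter STRING mode
pos=33: emit STR "a" (now at pos=36)
DONE. 6 tokens: [NUM, STR, RPAREN, STR, STR, STR]

Answer: 6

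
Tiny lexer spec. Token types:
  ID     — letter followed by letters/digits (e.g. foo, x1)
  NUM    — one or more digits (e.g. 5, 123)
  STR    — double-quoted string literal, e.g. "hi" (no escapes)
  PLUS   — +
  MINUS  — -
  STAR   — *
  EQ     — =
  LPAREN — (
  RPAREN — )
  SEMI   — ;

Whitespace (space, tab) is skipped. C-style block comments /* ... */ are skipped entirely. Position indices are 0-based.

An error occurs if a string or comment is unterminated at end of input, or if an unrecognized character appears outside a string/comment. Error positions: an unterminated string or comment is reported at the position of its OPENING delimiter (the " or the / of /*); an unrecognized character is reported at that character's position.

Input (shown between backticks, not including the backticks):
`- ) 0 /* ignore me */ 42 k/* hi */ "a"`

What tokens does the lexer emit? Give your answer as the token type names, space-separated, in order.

Answer: MINUS RPAREN NUM NUM ID STR

Derivation:
pos=0: emit MINUS '-'
pos=2: emit RPAREN ')'
pos=4: emit NUM '0' (now at pos=5)
pos=6: enter COMMENT mode (saw '/*')
exit COMMENT mode (now at pos=21)
pos=22: emit NUM '42' (now at pos=24)
pos=25: emit ID 'k' (now at pos=26)
pos=26: enter COMMENT mode (saw '/*')
exit COMMENT mode (now at pos=34)
pos=35: enter STRING mode
pos=35: emit STR "a" (now at pos=38)
DONE. 6 tokens: [MINUS, RPAREN, NUM, NUM, ID, STR]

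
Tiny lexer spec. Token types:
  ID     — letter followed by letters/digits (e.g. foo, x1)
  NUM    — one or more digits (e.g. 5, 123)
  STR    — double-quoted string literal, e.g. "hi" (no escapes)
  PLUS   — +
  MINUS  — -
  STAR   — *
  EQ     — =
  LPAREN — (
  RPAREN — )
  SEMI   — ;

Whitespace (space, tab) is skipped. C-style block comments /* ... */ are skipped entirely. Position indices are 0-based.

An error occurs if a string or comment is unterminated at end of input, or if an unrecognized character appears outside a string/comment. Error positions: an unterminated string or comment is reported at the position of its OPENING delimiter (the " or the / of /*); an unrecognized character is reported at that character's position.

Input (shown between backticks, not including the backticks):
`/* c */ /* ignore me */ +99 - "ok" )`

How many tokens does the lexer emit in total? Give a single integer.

pos=0: enter COMMENT mode (saw '/*')
exit COMMENT mode (now at pos=7)
pos=8: enter COMMENT mode (saw '/*')
exit COMMENT mode (now at pos=23)
pos=24: emit PLUS '+'
pos=25: emit NUM '99' (now at pos=27)
pos=28: emit MINUS '-'
pos=30: enter STRING mode
pos=30: emit STR "ok" (now at pos=34)
pos=35: emit RPAREN ')'
DONE. 5 tokens: [PLUS, NUM, MINUS, STR, RPAREN]

Answer: 5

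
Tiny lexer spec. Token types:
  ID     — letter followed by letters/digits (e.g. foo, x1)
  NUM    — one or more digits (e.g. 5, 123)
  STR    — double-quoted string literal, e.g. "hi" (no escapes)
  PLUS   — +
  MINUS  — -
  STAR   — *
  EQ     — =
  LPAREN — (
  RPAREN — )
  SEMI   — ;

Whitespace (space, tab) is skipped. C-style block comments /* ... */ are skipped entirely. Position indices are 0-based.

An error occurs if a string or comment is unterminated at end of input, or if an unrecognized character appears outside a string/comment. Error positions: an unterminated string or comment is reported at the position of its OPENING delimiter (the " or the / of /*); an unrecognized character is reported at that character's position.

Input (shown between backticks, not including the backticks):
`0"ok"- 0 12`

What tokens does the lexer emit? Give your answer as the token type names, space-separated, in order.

Answer: NUM STR MINUS NUM NUM

Derivation:
pos=0: emit NUM '0' (now at pos=1)
pos=1: enter STRING mode
pos=1: emit STR "ok" (now at pos=5)
pos=5: emit MINUS '-'
pos=7: emit NUM '0' (now at pos=8)
pos=9: emit NUM '12' (now at pos=11)
DONE. 5 tokens: [NUM, STR, MINUS, NUM, NUM]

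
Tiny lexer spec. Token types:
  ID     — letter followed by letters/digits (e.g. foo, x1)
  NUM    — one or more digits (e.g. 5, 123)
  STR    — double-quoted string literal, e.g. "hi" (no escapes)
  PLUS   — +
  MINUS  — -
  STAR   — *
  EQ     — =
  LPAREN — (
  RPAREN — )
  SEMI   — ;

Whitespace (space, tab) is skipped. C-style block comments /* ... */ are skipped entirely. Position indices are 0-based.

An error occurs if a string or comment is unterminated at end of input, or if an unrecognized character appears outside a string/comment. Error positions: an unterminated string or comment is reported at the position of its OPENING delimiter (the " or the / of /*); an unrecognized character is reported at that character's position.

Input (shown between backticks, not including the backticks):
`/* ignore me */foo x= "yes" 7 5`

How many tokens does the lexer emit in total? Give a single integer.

Answer: 6

Derivation:
pos=0: enter COMMENT mode (saw '/*')
exit COMMENT mode (now at pos=15)
pos=15: emit ID 'foo' (now at pos=18)
pos=19: emit ID 'x' (now at pos=20)
pos=20: emit EQ '='
pos=22: enter STRING mode
pos=22: emit STR "yes" (now at pos=27)
pos=28: emit NUM '7' (now at pos=29)
pos=30: emit NUM '5' (now at pos=31)
DONE. 6 tokens: [ID, ID, EQ, STR, NUM, NUM]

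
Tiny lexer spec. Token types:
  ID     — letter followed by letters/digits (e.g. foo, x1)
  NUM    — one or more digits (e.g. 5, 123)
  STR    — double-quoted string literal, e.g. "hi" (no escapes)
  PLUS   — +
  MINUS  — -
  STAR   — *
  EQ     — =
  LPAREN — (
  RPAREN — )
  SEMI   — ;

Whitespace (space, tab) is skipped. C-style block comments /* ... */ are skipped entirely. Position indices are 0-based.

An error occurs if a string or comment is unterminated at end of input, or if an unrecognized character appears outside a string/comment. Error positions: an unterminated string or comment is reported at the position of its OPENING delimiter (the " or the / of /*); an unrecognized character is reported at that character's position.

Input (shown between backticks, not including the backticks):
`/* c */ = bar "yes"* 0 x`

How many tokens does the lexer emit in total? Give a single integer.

Answer: 6

Derivation:
pos=0: enter COMMENT mode (saw '/*')
exit COMMENT mode (now at pos=7)
pos=8: emit EQ '='
pos=10: emit ID 'bar' (now at pos=13)
pos=14: enter STRING mode
pos=14: emit STR "yes" (now at pos=19)
pos=19: emit STAR '*'
pos=21: emit NUM '0' (now at pos=22)
pos=23: emit ID 'x' (now at pos=24)
DONE. 6 tokens: [EQ, ID, STR, STAR, NUM, ID]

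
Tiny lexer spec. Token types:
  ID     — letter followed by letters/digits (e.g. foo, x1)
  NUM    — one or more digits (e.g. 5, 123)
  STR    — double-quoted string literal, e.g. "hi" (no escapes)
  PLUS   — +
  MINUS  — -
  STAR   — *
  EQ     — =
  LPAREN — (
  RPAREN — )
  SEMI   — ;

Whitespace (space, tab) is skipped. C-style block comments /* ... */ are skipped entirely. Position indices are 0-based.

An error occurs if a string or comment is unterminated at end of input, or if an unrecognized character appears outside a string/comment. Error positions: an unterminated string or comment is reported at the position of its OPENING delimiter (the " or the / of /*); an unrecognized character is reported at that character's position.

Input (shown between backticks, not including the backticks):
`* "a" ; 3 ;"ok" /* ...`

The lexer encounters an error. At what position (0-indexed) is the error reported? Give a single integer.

pos=0: emit STAR '*'
pos=2: enter STRING mode
pos=2: emit STR "a" (now at pos=5)
pos=6: emit SEMI ';'
pos=8: emit NUM '3' (now at pos=9)
pos=10: emit SEMI ';'
pos=11: enter STRING mode
pos=11: emit STR "ok" (now at pos=15)
pos=16: enter COMMENT mode (saw '/*')
pos=16: ERROR — unterminated comment (reached EOF)

Answer: 16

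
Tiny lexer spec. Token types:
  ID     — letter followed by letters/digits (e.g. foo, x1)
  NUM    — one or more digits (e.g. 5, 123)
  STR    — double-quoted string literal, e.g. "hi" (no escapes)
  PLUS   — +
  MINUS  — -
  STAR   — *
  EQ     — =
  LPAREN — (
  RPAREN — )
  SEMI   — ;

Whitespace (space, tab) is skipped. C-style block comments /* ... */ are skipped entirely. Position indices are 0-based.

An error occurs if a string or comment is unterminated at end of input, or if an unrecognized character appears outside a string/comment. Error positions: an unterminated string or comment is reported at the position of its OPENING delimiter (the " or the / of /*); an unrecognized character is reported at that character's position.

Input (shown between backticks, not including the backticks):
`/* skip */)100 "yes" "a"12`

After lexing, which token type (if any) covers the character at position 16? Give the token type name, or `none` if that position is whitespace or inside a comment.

Answer: STR

Derivation:
pos=0: enter COMMENT mode (saw '/*')
exit COMMENT mode (now at pos=10)
pos=10: emit RPAREN ')'
pos=11: emit NUM '100' (now at pos=14)
pos=15: enter STRING mode
pos=15: emit STR "yes" (now at pos=20)
pos=21: enter STRING mode
pos=21: emit STR "a" (now at pos=24)
pos=24: emit NUM '12' (now at pos=26)
DONE. 5 tokens: [RPAREN, NUM, STR, STR, NUM]
Position 16: char is 'y' -> STR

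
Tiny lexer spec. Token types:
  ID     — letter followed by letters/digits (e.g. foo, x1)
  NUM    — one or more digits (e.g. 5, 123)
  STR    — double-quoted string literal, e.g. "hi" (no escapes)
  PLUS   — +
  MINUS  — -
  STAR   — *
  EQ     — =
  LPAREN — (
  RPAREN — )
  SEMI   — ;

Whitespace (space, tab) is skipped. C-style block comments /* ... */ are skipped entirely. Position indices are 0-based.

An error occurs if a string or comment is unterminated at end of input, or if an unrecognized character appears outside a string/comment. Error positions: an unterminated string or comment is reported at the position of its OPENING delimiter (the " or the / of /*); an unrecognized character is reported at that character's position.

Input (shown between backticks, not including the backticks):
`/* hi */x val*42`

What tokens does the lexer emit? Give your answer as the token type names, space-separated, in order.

Answer: ID ID STAR NUM

Derivation:
pos=0: enter COMMENT mode (saw '/*')
exit COMMENT mode (now at pos=8)
pos=8: emit ID 'x' (now at pos=9)
pos=10: emit ID 'val' (now at pos=13)
pos=13: emit STAR '*'
pos=14: emit NUM '42' (now at pos=16)
DONE. 4 tokens: [ID, ID, STAR, NUM]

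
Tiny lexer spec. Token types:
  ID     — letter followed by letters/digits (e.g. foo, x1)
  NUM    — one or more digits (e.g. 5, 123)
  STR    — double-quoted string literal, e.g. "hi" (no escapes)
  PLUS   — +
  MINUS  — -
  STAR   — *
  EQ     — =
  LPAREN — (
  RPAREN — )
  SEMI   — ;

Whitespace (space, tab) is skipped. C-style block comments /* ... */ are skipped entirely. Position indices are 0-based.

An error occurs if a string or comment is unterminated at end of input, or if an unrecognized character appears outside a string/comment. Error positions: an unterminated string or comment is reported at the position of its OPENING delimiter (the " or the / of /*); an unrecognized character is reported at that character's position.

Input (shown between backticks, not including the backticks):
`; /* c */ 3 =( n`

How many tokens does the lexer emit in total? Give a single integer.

pos=0: emit SEMI ';'
pos=2: enter COMMENT mode (saw '/*')
exit COMMENT mode (now at pos=9)
pos=10: emit NUM '3' (now at pos=11)
pos=12: emit EQ '='
pos=13: emit LPAREN '('
pos=15: emit ID 'n' (now at pos=16)
DONE. 5 tokens: [SEMI, NUM, EQ, LPAREN, ID]

Answer: 5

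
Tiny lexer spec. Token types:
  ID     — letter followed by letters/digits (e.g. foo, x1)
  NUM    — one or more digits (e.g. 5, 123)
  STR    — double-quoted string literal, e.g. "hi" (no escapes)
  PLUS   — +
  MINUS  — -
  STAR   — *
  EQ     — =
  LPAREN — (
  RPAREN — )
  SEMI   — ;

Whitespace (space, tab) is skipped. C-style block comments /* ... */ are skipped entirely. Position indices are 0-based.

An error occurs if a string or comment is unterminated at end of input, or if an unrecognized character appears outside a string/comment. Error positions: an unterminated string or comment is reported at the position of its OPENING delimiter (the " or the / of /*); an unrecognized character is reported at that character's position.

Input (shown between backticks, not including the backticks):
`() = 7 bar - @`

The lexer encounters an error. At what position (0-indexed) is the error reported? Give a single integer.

pos=0: emit LPAREN '('
pos=1: emit RPAREN ')'
pos=3: emit EQ '='
pos=5: emit NUM '7' (now at pos=6)
pos=7: emit ID 'bar' (now at pos=10)
pos=11: emit MINUS '-'
pos=13: ERROR — unrecognized char '@'

Answer: 13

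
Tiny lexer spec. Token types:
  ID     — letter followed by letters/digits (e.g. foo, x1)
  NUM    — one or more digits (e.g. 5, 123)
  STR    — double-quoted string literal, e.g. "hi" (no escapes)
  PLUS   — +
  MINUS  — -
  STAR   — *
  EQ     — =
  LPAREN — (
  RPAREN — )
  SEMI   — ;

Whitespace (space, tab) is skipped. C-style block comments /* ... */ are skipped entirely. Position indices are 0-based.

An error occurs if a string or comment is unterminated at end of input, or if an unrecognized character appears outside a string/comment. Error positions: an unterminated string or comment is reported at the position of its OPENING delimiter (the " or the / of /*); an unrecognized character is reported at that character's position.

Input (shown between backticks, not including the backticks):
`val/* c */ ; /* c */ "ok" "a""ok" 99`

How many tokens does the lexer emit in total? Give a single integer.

pos=0: emit ID 'val' (now at pos=3)
pos=3: enter COMMENT mode (saw '/*')
exit COMMENT mode (now at pos=10)
pos=11: emit SEMI ';'
pos=13: enter COMMENT mode (saw '/*')
exit COMMENT mode (now at pos=20)
pos=21: enter STRING mode
pos=21: emit STR "ok" (now at pos=25)
pos=26: enter STRING mode
pos=26: emit STR "a" (now at pos=29)
pos=29: enter STRING mode
pos=29: emit STR "ok" (now at pos=33)
pos=34: emit NUM '99' (now at pos=36)
DONE. 6 tokens: [ID, SEMI, STR, STR, STR, NUM]

Answer: 6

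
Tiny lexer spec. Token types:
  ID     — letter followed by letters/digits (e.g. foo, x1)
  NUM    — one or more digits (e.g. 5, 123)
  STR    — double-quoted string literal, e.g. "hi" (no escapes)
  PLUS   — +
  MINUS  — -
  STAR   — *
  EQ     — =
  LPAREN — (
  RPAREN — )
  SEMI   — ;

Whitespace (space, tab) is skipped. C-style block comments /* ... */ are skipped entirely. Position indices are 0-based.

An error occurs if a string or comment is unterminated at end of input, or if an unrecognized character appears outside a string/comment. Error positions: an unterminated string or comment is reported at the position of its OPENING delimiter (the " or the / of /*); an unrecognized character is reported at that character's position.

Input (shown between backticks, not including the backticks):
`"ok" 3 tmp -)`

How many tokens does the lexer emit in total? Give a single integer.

pos=0: enter STRING mode
pos=0: emit STR "ok" (now at pos=4)
pos=5: emit NUM '3' (now at pos=6)
pos=7: emit ID 'tmp' (now at pos=10)
pos=11: emit MINUS '-'
pos=12: emit RPAREN ')'
DONE. 5 tokens: [STR, NUM, ID, MINUS, RPAREN]

Answer: 5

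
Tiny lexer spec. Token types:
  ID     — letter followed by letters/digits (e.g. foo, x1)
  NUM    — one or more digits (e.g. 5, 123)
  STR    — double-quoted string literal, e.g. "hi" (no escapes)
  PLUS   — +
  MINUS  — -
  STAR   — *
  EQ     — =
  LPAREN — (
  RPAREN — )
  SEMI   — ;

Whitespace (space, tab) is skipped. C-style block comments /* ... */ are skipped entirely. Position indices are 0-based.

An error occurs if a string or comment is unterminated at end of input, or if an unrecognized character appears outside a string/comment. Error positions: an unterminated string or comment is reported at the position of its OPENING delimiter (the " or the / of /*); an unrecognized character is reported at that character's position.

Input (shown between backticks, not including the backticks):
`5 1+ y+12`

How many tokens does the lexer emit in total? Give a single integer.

pos=0: emit NUM '5' (now at pos=1)
pos=2: emit NUM '1' (now at pos=3)
pos=3: emit PLUS '+'
pos=5: emit ID 'y' (now at pos=6)
pos=6: emit PLUS '+'
pos=7: emit NUM '12' (now at pos=9)
DONE. 6 tokens: [NUM, NUM, PLUS, ID, PLUS, NUM]

Answer: 6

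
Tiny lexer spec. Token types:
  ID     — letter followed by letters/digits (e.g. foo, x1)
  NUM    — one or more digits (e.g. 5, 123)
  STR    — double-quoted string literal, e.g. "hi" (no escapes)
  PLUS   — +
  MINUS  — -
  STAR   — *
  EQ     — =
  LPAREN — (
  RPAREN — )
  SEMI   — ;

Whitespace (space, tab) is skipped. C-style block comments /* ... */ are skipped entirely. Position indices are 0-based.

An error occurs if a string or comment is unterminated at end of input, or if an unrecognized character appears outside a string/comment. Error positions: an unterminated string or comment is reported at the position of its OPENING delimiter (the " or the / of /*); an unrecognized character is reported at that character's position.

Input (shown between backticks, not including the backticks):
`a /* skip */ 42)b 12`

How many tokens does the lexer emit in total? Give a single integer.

pos=0: emit ID 'a' (now at pos=1)
pos=2: enter COMMENT mode (saw '/*')
exit COMMENT mode (now at pos=12)
pos=13: emit NUM '42' (now at pos=15)
pos=15: emit RPAREN ')'
pos=16: emit ID 'b' (now at pos=17)
pos=18: emit NUM '12' (now at pos=20)
DONE. 5 tokens: [ID, NUM, RPAREN, ID, NUM]

Answer: 5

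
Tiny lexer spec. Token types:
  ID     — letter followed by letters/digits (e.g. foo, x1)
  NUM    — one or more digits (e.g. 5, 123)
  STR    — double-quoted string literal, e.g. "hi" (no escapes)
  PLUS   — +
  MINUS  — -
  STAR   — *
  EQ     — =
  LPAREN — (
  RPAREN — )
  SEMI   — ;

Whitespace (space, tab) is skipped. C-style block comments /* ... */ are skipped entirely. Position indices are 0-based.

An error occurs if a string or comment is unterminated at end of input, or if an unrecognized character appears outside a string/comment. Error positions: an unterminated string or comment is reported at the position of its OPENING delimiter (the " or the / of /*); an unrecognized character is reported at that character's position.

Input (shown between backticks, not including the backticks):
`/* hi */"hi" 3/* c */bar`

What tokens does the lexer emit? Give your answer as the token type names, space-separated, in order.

pos=0: enter COMMENT mode (saw '/*')
exit COMMENT mode (now at pos=8)
pos=8: enter STRING mode
pos=8: emit STR "hi" (now at pos=12)
pos=13: emit NUM '3' (now at pos=14)
pos=14: enter COMMENT mode (saw '/*')
exit COMMENT mode (now at pos=21)
pos=21: emit ID 'bar' (now at pos=24)
DONE. 3 tokens: [STR, NUM, ID]

Answer: STR NUM ID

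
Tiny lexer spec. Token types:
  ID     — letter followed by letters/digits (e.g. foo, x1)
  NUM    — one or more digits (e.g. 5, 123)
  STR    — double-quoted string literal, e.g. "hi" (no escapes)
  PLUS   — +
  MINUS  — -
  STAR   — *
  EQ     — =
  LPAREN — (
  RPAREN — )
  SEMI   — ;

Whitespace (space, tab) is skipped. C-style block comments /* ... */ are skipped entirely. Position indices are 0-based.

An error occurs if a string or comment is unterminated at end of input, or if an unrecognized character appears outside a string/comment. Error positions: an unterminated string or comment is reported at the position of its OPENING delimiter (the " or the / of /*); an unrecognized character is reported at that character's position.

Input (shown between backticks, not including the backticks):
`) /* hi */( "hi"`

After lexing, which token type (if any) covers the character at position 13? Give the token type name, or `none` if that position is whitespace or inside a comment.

Answer: STR

Derivation:
pos=0: emit RPAREN ')'
pos=2: enter COMMENT mode (saw '/*')
exit COMMENT mode (now at pos=10)
pos=10: emit LPAREN '('
pos=12: enter STRING mode
pos=12: emit STR "hi" (now at pos=16)
DONE. 3 tokens: [RPAREN, LPAREN, STR]
Position 13: char is 'h' -> STR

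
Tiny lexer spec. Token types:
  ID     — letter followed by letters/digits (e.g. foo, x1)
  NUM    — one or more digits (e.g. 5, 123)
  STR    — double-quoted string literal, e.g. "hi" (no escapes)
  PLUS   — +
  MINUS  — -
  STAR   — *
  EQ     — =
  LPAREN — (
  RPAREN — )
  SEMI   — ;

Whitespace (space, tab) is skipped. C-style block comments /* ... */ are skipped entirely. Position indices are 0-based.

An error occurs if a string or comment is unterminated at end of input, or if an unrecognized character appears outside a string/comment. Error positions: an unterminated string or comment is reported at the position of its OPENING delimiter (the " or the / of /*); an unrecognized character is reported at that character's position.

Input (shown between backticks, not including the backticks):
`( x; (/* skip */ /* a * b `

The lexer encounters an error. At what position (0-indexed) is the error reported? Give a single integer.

pos=0: emit LPAREN '('
pos=2: emit ID 'x' (now at pos=3)
pos=3: emit SEMI ';'
pos=5: emit LPAREN '('
pos=6: enter COMMENT mode (saw '/*')
exit COMMENT mode (now at pos=16)
pos=17: enter COMMENT mode (saw '/*')
pos=17: ERROR — unterminated comment (reached EOF)

Answer: 17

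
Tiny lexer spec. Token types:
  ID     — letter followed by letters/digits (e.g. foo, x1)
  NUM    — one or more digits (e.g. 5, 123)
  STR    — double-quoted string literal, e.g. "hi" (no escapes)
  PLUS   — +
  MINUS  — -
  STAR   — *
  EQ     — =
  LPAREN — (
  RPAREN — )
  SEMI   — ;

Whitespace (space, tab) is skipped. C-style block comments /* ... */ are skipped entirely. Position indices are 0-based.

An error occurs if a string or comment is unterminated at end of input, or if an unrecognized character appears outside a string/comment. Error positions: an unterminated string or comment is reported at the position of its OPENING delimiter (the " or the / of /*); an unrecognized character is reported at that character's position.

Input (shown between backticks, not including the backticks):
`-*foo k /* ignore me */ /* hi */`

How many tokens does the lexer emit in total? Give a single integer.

Answer: 4

Derivation:
pos=0: emit MINUS '-'
pos=1: emit STAR '*'
pos=2: emit ID 'foo' (now at pos=5)
pos=6: emit ID 'k' (now at pos=7)
pos=8: enter COMMENT mode (saw '/*')
exit COMMENT mode (now at pos=23)
pos=24: enter COMMENT mode (saw '/*')
exit COMMENT mode (now at pos=32)
DONE. 4 tokens: [MINUS, STAR, ID, ID]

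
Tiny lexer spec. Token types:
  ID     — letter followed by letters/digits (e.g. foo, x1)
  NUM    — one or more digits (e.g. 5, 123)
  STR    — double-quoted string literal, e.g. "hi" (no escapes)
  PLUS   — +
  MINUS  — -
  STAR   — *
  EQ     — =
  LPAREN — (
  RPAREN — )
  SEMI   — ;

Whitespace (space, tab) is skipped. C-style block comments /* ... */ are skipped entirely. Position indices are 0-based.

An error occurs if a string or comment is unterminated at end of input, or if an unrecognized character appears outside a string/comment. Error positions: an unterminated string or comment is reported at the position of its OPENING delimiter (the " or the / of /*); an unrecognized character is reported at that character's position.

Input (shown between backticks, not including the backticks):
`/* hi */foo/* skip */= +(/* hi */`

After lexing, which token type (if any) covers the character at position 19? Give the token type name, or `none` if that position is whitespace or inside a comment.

pos=0: enter COMMENT mode (saw '/*')
exit COMMENT mode (now at pos=8)
pos=8: emit ID 'foo' (now at pos=11)
pos=11: enter COMMENT mode (saw '/*')
exit COMMENT mode (now at pos=21)
pos=21: emit EQ '='
pos=23: emit PLUS '+'
pos=24: emit LPAREN '('
pos=25: enter COMMENT mode (saw '/*')
exit COMMENT mode (now at pos=33)
DONE. 4 tokens: [ID, EQ, PLUS, LPAREN]
Position 19: char is '*' -> none

Answer: none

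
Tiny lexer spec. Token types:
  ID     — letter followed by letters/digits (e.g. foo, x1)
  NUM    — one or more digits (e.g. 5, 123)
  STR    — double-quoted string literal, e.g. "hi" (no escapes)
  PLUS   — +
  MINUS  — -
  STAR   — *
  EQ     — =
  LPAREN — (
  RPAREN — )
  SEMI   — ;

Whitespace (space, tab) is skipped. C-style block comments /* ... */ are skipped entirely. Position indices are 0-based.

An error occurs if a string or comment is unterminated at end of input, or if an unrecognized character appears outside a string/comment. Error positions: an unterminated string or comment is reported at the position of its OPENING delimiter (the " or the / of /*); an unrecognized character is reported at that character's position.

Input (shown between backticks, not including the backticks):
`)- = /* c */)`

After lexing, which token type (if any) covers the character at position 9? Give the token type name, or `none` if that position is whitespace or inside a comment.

pos=0: emit RPAREN ')'
pos=1: emit MINUS '-'
pos=3: emit EQ '='
pos=5: enter COMMENT mode (saw '/*')
exit COMMENT mode (now at pos=12)
pos=12: emit RPAREN ')'
DONE. 4 tokens: [RPAREN, MINUS, EQ, RPAREN]
Position 9: char is ' ' -> none

Answer: none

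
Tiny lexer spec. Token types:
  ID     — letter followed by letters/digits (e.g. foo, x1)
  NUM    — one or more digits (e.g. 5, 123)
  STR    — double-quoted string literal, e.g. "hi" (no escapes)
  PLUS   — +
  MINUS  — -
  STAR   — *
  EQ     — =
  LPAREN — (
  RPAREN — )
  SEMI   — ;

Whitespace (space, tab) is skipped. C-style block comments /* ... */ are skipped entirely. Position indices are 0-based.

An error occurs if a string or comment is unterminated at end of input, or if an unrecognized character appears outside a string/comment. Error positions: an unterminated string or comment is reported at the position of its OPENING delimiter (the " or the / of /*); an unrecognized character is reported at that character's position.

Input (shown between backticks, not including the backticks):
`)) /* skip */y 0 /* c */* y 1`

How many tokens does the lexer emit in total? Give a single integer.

Answer: 7

Derivation:
pos=0: emit RPAREN ')'
pos=1: emit RPAREN ')'
pos=3: enter COMMENT mode (saw '/*')
exit COMMENT mode (now at pos=13)
pos=13: emit ID 'y' (now at pos=14)
pos=15: emit NUM '0' (now at pos=16)
pos=17: enter COMMENT mode (saw '/*')
exit COMMENT mode (now at pos=24)
pos=24: emit STAR '*'
pos=26: emit ID 'y' (now at pos=27)
pos=28: emit NUM '1' (now at pos=29)
DONE. 7 tokens: [RPAREN, RPAREN, ID, NUM, STAR, ID, NUM]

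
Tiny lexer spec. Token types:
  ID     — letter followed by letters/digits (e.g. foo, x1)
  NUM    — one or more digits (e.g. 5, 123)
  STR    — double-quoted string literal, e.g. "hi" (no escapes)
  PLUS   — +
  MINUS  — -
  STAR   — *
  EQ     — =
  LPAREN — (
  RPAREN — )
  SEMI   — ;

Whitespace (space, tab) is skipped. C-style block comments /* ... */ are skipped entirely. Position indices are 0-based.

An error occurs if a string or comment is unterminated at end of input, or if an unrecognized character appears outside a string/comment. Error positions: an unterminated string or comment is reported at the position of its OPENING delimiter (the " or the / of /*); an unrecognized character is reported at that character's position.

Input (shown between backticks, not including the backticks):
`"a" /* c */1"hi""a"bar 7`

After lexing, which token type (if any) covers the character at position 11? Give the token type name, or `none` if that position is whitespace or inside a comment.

pos=0: enter STRING mode
pos=0: emit STR "a" (now at pos=3)
pos=4: enter COMMENT mode (saw '/*')
exit COMMENT mode (now at pos=11)
pos=11: emit NUM '1' (now at pos=12)
pos=12: enter STRING mode
pos=12: emit STR "hi" (now at pos=16)
pos=16: enter STRING mode
pos=16: emit STR "a" (now at pos=19)
pos=19: emit ID 'bar' (now at pos=22)
pos=23: emit NUM '7' (now at pos=24)
DONE. 6 tokens: [STR, NUM, STR, STR, ID, NUM]
Position 11: char is '1' -> NUM

Answer: NUM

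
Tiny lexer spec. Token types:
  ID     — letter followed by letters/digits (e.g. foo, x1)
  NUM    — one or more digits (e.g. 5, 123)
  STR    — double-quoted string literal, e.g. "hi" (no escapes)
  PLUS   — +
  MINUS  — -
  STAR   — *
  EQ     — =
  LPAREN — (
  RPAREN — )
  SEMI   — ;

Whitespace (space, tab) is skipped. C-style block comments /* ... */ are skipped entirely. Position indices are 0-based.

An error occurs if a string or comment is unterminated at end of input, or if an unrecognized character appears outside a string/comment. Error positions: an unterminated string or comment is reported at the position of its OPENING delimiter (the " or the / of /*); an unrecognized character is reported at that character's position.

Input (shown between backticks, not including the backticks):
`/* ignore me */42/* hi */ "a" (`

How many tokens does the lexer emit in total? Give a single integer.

pos=0: enter COMMENT mode (saw '/*')
exit COMMENT mode (now at pos=15)
pos=15: emit NUM '42' (now at pos=17)
pos=17: enter COMMENT mode (saw '/*')
exit COMMENT mode (now at pos=25)
pos=26: enter STRING mode
pos=26: emit STR "a" (now at pos=29)
pos=30: emit LPAREN '('
DONE. 3 tokens: [NUM, STR, LPAREN]

Answer: 3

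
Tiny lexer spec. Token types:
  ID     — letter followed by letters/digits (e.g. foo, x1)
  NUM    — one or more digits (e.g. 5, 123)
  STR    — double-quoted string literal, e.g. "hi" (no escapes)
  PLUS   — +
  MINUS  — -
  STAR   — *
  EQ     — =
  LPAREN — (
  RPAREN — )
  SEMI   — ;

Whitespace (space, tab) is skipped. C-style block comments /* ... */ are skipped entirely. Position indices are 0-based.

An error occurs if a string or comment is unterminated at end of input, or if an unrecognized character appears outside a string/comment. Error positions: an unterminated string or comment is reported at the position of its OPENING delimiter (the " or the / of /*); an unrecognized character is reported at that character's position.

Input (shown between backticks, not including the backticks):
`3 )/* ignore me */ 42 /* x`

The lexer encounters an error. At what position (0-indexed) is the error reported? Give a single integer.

Answer: 22

Derivation:
pos=0: emit NUM '3' (now at pos=1)
pos=2: emit RPAREN ')'
pos=3: enter COMMENT mode (saw '/*')
exit COMMENT mode (now at pos=18)
pos=19: emit NUM '42' (now at pos=21)
pos=22: enter COMMENT mode (saw '/*')
pos=22: ERROR — unterminated comment (reached EOF)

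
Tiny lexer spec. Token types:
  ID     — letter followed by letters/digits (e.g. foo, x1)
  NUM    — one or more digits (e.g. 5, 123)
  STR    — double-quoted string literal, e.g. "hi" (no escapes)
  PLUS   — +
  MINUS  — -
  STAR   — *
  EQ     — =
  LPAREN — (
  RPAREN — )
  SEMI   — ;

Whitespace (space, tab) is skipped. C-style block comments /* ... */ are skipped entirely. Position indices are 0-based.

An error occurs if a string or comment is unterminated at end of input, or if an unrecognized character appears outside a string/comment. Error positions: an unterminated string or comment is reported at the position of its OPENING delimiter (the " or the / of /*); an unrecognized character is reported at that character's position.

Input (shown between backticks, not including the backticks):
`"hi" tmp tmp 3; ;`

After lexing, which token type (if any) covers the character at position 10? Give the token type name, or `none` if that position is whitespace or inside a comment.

Answer: ID

Derivation:
pos=0: enter STRING mode
pos=0: emit STR "hi" (now at pos=4)
pos=5: emit ID 'tmp' (now at pos=8)
pos=9: emit ID 'tmp' (now at pos=12)
pos=13: emit NUM '3' (now at pos=14)
pos=14: emit SEMI ';'
pos=16: emit SEMI ';'
DONE. 6 tokens: [STR, ID, ID, NUM, SEMI, SEMI]
Position 10: char is 'm' -> ID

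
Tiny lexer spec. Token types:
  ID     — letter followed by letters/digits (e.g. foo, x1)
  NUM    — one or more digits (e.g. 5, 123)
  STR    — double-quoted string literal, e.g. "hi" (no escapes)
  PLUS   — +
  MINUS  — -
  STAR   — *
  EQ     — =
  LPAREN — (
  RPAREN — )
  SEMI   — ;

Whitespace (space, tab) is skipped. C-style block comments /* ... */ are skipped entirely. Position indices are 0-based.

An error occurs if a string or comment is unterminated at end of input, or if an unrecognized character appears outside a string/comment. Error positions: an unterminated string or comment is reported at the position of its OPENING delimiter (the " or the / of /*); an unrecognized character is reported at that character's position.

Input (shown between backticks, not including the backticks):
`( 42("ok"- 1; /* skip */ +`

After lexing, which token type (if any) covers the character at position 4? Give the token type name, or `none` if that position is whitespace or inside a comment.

Answer: LPAREN

Derivation:
pos=0: emit LPAREN '('
pos=2: emit NUM '42' (now at pos=4)
pos=4: emit LPAREN '('
pos=5: enter STRING mode
pos=5: emit STR "ok" (now at pos=9)
pos=9: emit MINUS '-'
pos=11: emit NUM '1' (now at pos=12)
pos=12: emit SEMI ';'
pos=14: enter COMMENT mode (saw '/*')
exit COMMENT mode (now at pos=24)
pos=25: emit PLUS '+'
DONE. 8 tokens: [LPAREN, NUM, LPAREN, STR, MINUS, NUM, SEMI, PLUS]
Position 4: char is '(' -> LPAREN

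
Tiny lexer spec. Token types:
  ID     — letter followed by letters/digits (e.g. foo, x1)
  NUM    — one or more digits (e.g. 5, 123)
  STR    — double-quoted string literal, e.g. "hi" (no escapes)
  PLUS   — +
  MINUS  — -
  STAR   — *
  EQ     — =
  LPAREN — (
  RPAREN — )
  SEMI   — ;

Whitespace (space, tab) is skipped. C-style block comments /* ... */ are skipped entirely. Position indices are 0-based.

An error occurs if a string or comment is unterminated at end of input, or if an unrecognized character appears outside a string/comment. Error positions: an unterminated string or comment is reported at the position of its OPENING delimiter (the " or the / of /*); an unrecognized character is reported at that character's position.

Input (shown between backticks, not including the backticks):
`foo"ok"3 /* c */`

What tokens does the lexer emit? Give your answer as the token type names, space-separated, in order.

Answer: ID STR NUM

Derivation:
pos=0: emit ID 'foo' (now at pos=3)
pos=3: enter STRING mode
pos=3: emit STR "ok" (now at pos=7)
pos=7: emit NUM '3' (now at pos=8)
pos=9: enter COMMENT mode (saw '/*')
exit COMMENT mode (now at pos=16)
DONE. 3 tokens: [ID, STR, NUM]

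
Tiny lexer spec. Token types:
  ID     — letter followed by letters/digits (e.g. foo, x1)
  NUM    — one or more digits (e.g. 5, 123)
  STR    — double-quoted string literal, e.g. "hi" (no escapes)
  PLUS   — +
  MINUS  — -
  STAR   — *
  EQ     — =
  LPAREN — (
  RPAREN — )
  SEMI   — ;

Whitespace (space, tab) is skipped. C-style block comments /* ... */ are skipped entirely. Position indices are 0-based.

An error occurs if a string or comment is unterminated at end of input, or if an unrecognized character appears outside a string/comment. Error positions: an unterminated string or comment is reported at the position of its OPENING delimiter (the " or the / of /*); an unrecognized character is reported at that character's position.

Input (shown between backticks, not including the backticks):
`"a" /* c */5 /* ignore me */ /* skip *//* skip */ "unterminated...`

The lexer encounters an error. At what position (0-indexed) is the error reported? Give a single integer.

pos=0: enter STRING mode
pos=0: emit STR "a" (now at pos=3)
pos=4: enter COMMENT mode (saw '/*')
exit COMMENT mode (now at pos=11)
pos=11: emit NUM '5' (now at pos=12)
pos=13: enter COMMENT mode (saw '/*')
exit COMMENT mode (now at pos=28)
pos=29: enter COMMENT mode (saw '/*')
exit COMMENT mode (now at pos=39)
pos=39: enter COMMENT mode (saw '/*')
exit COMMENT mode (now at pos=49)
pos=50: enter STRING mode
pos=50: ERROR — unterminated string

Answer: 50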